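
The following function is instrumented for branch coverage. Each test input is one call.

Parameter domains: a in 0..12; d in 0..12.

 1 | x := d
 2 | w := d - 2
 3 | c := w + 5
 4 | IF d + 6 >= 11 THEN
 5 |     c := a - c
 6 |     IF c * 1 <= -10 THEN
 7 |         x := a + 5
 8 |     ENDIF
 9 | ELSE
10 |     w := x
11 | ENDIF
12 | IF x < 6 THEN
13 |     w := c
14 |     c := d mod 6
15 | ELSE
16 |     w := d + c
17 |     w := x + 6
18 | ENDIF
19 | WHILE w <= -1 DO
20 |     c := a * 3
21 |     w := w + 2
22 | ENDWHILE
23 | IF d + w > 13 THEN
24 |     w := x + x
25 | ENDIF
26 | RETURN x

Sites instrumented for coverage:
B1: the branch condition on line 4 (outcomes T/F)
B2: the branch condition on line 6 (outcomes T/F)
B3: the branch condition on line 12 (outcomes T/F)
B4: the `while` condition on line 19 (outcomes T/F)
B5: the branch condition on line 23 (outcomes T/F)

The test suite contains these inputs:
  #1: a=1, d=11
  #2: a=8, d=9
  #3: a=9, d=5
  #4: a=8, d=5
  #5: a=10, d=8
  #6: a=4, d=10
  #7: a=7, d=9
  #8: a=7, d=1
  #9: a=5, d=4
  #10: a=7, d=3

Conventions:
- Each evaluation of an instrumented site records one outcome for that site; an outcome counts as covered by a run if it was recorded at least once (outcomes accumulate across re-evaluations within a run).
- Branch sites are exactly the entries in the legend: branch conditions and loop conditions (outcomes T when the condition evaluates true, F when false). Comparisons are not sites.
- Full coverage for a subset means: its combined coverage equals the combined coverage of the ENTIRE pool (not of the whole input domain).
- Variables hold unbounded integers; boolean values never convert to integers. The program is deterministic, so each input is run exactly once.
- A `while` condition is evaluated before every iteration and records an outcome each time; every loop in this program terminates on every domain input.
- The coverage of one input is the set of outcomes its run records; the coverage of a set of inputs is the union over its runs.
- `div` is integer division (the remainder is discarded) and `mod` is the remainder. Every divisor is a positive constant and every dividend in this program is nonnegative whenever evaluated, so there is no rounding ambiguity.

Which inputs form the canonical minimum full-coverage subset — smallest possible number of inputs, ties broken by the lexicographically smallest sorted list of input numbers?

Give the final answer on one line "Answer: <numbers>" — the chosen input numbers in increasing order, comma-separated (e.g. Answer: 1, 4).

input #1, a=1, d=11: outcomes B1=T, B2=T, B3=F, B4=F, B5=T
input #2, a=8, d=9: outcomes B1=T, B2=F, B3=F, B4=F, B5=T
input #3, a=9, d=5: outcomes B1=T, B2=F, B3=T, B4=F, B5=F
input #4, a=8, d=5: outcomes B1=T, B2=F, B3=T, B4=F, B5=F
input #5, a=10, d=8: outcomes B1=T, B2=F, B3=F, B4=F, B5=T
input #6, a=4, d=10: outcomes B1=T, B2=F, B3=F, B4=F, B5=T
input #7, a=7, d=9: outcomes B1=T, B2=F, B3=F, B4=F, B5=T
input #8, a=7, d=1: outcomes B1=F, B3=T, B4=F, B5=F
input #9, a=5, d=4: outcomes B1=F, B3=T, B4=F, B5=F
input #10, a=7, d=3: outcomes B1=F, B3=T, B4=F, B5=F
union over all inputs: B1=T, B1=F, B2=T, B2=F, B3=T, B3=F, B4=F, B5=T, B5=F (9 outcomes)
checked all size-1 subsets: none covers 9 outcomes (max 5/9)
checked all size-2 subsets: none covers 9 outcomes (max 8/9)
size 3: inputs {1, 2, 8} cover all 9 outcomes, and no lexicographically smaller subset of this size does

Answer: 1, 2, 8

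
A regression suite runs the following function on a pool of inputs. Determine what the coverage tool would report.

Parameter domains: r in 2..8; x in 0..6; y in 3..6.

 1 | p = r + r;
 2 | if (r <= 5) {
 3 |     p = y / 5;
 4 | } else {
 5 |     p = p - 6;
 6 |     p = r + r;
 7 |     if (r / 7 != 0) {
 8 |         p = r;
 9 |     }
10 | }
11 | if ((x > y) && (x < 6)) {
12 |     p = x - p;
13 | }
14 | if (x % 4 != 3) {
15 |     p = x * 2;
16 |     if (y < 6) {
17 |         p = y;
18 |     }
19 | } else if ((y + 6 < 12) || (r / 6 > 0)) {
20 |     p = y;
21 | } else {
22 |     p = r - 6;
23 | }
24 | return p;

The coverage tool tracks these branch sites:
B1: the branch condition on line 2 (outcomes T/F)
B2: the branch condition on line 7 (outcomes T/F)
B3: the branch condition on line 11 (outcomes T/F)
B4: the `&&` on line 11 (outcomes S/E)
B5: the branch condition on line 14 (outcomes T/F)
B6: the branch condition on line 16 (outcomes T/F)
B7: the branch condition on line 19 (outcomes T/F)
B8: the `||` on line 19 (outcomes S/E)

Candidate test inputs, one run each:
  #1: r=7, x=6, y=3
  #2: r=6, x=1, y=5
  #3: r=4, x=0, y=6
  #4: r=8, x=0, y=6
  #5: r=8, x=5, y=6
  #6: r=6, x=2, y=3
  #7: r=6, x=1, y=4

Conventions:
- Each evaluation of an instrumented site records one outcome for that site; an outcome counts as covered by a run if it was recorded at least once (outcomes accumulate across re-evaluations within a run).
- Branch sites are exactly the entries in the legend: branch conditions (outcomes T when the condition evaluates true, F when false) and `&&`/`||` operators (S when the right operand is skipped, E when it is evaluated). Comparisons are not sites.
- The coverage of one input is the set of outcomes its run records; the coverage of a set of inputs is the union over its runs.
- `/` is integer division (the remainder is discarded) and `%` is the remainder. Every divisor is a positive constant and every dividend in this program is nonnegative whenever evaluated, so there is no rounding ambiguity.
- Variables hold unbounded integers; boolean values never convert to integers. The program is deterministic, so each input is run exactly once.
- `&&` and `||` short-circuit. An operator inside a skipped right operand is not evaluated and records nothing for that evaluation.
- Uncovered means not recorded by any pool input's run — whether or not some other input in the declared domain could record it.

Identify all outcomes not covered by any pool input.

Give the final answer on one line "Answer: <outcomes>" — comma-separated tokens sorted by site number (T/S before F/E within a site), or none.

input #1 (r=7, x=6, y=3): events B1->F, B2->T, B4->E, B3->F, B5->T, B6->T; covers B1=F, B2=T, B3=F, B4=E, B5=T, B6=T
input #2 (r=6, x=1, y=5): events B1->F, B2->F, B4->S, B3->F, B5->T, B6->T; covers B1=F, B2=F, B3=F, B4=S, B5=T, B6=T
input #3 (r=4, x=0, y=6): events B1->T, B4->S, B3->F, B5->T, B6->F; covers B1=T, B3=F, B4=S, B5=T, B6=F
input #4 (r=8, x=0, y=6): events B1->F, B2->T, B4->S, B3->F, B5->T, B6->F; covers B1=F, B2=T, B3=F, B4=S, B5=T, B6=F
input #5 (r=8, x=5, y=6): events B1->F, B2->T, B4->S, B3->F, B5->T, B6->F; covers B1=F, B2=T, B3=F, B4=S, B5=T, B6=F
input #6 (r=6, x=2, y=3): events B1->F, B2->F, B4->S, B3->F, B5->T, B6->T; covers B1=F, B2=F, B3=F, B4=S, B5=T, B6=T
input #7 (r=6, x=1, y=4): events B1->F, B2->F, B4->S, B3->F, B5->T, B6->T; covers B1=F, B2=F, B3=F, B4=S, B5=T, B6=T
union over the pool: B1=T, B1=F, B2=T, B2=F, B3=F, B4=S, B4=E, B5=T, B6=T, B6=F
uncovered (6 of 16): B3=T, B5=F, B7=T, B7=F, B8=S, B8=E

Answer: B3=T, B5=F, B7=T, B7=F, B8=S, B8=E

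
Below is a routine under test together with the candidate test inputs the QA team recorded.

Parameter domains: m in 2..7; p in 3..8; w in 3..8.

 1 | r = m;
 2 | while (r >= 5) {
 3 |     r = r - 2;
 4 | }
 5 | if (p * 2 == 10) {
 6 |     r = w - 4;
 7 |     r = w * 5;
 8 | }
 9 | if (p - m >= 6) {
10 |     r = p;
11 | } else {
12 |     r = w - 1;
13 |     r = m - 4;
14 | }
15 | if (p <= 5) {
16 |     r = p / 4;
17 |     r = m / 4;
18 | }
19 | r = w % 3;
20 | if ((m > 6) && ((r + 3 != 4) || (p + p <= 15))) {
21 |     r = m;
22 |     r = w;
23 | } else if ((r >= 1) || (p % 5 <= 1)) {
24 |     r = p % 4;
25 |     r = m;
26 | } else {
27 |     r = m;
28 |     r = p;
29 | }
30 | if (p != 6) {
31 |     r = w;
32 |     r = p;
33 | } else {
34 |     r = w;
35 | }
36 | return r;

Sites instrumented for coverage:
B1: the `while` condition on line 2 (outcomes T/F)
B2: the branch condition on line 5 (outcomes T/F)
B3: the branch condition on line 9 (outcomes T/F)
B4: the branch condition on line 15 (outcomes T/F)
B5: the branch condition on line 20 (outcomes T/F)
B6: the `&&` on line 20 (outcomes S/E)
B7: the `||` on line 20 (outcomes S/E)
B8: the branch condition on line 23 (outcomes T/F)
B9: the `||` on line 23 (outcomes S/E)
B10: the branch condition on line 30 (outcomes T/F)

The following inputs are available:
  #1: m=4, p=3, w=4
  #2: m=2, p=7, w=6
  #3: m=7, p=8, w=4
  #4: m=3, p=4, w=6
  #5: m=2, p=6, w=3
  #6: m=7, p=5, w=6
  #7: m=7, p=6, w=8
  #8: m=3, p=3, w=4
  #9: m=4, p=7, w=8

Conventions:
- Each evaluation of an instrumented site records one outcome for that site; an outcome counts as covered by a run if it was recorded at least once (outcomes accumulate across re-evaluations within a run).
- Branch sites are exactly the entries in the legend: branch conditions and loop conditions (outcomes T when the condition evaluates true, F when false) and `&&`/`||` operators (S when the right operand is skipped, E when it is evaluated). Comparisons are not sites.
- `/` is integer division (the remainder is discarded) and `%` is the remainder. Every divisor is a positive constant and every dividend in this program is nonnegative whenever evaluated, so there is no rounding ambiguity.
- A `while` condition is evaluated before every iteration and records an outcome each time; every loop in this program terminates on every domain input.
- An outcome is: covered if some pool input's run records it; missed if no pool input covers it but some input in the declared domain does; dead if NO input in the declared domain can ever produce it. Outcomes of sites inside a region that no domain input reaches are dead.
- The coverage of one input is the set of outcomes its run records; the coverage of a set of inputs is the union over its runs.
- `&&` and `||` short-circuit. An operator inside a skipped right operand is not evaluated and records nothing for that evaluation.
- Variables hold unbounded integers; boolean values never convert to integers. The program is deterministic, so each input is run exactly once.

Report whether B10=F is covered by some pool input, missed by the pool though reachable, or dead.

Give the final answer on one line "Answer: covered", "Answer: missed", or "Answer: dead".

B10=F is recorded by pool input(s) 5, 7 -> covered

Answer: covered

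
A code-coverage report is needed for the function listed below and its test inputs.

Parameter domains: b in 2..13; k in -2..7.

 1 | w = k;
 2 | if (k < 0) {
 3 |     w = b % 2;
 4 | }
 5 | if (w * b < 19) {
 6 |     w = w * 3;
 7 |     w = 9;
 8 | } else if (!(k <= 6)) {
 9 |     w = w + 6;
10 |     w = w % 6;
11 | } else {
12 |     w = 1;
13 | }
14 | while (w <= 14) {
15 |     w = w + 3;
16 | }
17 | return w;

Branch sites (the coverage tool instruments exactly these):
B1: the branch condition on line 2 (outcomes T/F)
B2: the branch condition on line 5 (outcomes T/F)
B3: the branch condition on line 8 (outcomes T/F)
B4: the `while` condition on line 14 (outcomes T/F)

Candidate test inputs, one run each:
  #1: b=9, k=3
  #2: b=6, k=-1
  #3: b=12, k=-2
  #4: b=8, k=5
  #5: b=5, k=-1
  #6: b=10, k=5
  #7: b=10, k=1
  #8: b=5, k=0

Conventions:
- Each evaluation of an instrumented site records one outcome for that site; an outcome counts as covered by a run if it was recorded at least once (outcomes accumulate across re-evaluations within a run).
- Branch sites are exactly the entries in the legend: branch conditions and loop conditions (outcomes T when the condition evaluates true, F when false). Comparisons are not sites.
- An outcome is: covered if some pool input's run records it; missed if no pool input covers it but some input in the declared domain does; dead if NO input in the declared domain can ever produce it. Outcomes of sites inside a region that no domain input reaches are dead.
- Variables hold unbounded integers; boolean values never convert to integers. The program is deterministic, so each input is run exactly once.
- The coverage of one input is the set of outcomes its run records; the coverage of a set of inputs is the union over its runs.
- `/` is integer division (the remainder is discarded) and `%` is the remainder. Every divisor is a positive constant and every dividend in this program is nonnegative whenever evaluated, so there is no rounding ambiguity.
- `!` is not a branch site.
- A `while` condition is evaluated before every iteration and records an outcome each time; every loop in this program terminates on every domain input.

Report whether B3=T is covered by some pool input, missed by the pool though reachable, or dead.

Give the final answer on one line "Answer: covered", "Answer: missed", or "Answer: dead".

no pool input records B3=T
but domain input (b=3, k=7) does record it -> reachable, so missed

Answer: missed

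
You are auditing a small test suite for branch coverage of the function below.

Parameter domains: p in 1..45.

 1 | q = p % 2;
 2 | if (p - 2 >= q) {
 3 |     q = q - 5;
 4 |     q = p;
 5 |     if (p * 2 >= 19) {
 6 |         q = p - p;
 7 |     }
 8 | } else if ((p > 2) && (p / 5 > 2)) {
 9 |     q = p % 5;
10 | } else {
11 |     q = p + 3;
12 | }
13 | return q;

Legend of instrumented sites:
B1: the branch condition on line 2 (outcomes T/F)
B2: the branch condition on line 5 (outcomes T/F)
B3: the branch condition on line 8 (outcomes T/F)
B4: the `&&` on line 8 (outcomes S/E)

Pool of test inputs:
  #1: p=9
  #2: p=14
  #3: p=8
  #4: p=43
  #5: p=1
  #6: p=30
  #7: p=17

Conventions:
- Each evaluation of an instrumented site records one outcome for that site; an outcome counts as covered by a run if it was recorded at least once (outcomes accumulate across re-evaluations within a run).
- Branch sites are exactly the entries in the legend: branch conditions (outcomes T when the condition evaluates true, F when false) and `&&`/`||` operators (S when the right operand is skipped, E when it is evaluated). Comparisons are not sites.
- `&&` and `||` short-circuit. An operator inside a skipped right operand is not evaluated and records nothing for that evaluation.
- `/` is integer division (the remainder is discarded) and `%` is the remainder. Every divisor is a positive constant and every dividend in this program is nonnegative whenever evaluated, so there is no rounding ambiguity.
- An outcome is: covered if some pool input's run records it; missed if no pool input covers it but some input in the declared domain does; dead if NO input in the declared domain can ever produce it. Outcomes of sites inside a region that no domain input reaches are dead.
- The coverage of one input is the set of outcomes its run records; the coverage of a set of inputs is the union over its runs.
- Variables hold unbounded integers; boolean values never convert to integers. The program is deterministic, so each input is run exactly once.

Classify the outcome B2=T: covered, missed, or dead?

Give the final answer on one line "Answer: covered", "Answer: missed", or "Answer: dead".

B2=T is recorded by pool input(s) 2, 4, 6, 7 -> covered

Answer: covered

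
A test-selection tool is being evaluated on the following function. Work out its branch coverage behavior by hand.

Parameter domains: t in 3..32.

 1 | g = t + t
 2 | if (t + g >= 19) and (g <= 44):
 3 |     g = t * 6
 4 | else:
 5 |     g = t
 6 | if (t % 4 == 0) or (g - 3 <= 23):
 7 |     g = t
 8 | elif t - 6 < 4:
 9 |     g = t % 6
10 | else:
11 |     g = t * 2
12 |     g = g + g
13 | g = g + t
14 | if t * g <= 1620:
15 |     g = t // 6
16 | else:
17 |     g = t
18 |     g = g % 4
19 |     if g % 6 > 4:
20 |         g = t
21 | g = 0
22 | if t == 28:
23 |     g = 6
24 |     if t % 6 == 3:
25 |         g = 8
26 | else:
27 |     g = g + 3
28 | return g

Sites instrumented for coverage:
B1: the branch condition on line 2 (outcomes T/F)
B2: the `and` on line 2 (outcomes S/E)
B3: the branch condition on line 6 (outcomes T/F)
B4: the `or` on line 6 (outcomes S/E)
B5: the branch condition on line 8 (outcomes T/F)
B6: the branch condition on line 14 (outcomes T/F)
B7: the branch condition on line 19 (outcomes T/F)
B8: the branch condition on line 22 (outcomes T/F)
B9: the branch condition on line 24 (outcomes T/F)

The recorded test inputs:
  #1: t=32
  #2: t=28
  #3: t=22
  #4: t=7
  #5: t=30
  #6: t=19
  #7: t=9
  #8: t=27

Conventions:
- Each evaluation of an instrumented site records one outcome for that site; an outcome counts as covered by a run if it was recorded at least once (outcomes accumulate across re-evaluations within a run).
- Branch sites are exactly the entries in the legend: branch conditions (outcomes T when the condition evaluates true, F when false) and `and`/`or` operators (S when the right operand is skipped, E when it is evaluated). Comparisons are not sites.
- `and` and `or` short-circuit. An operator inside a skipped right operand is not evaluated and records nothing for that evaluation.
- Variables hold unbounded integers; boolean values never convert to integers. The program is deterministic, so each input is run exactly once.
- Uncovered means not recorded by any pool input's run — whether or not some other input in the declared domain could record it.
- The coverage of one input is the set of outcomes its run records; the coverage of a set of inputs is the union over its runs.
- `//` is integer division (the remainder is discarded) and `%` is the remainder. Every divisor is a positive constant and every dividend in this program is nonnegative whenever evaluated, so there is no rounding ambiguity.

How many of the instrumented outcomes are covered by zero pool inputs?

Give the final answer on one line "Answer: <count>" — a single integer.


input #1 (t=32): events B2->E, B1->F, B4->S, B3->T, B6->F, B7->F, B8->F; covers B1=F, B2=E, B3=T, B4=S, B6=F, B7=F, B8=F
input #2 (t=28): events B2->E, B1->F, B4->S, B3->T, B6->T, B8->T, B9->F; covers B1=F, B2=E, B3=T, B4=S, B6=T, B8=T, B9=F
input #3 (t=22): events B2->E, B1->T, B4->E, B3->F, B5->F, B6->F, B7->F, B8->F; covers B1=T, B2=E, B3=F, B4=E, B5=F, B6=F, B7=F, B8=F
input #4 (t=7): events B2->E, B1->T, B4->E, B3->F, B5->T, B6->T, B8->F; covers B1=T, B2=E, B3=F, B4=E, B5=T, B6=T, B8=F
input #5 (t=30): events B2->E, B1->F, B4->E, B3->F, B5->F, B6->F, B7->F, B8->F; covers B1=F, B2=E, B3=F, B4=E, B5=F, B6=F, B7=F, B8=F
input #6 (t=19): events B2->E, B1->T, B4->E, B3->F, B5->F, B6->F, B7->F, B8->F; covers B1=T, B2=E, B3=F, B4=E, B5=F, B6=F, B7=F, B8=F
input #7 (t=9): events B2->E, B1->T, B4->E, B3->F, B5->T, B6->T, B8->F; covers B1=T, B2=E, B3=F, B4=E, B5=T, B6=T, B8=F
input #8 (t=27): events B2->E, B1->F, B4->E, B3->F, B5->F, B6->F, B7->F, B8->F; covers B1=F, B2=E, B3=F, B4=E, B5=F, B6=F, B7=F, B8=F
union over the pool: B1=T, B1=F, B2=E, B3=T, B3=F, B4=S, B4=E, B5=T, B5=F, B6=T, B6=F, B7=F, B8=T, B8=F, B9=F
uncovered (3 of 18): B2=S, B7=T, B9=T
Answer: 3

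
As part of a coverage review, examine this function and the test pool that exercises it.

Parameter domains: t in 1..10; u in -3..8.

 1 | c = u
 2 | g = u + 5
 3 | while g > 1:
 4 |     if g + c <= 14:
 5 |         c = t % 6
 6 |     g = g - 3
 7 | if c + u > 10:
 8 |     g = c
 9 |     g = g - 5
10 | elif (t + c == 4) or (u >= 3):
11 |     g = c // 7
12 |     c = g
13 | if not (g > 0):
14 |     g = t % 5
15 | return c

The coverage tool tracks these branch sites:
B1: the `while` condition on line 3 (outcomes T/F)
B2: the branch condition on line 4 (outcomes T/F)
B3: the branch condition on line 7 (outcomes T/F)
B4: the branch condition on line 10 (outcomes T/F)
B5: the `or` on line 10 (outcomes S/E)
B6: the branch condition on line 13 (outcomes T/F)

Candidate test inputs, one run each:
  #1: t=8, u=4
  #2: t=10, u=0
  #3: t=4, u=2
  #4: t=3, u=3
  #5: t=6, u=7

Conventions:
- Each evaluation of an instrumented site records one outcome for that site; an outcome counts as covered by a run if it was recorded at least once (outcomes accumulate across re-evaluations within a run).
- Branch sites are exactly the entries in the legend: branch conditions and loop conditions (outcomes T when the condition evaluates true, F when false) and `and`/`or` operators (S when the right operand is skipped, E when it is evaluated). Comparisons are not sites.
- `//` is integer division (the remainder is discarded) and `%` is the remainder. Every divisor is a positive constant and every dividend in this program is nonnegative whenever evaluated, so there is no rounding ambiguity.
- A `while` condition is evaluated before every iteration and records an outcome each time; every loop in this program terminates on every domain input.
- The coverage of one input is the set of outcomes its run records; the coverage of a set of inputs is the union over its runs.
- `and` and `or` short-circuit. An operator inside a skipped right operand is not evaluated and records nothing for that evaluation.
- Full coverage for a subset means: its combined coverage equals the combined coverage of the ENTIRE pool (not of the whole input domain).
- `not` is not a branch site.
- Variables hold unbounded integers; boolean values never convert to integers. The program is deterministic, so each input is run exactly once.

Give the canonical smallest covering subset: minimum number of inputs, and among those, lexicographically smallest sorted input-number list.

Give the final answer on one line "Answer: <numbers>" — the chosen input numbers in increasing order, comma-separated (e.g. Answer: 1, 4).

test 1 (t=8, u=4) fires B1->T, B2->T, B1->T, B2->T, B1->T, B2->T, B1->F, B3->F, B5->E, B4->T, B6->T; hits B1=T, B1=F, B2=T, B3=F, B4=T, B5=E, B6=T
test 2 (t=10, u=0) fires B1->T, B2->T, B1->T, B2->T, B1->F, B3->F, B5->E, B4->F, B6->T; hits B1=T, B1=F, B2=T, B3=F, B4=F, B5=E, B6=T
test 3 (t=4, u=2) fires B1->T, B2->T, B1->T, B2->T, B1->F, B3->F, B5->E, B4->F, B6->F; hits B1=T, B1=F, B2=T, B3=F, B4=F, B5=E, B6=F
test 4 (t=3, u=3) fires B1->T, B2->T, B1->T, B2->T, B1->T, B2->T, B1->F, B3->F, B5->E, B4->T, B6->T; hits B1=T, B1=F, B2=T, B3=F, B4=T, B5=E, B6=T
test 5 (t=6, u=7) fires B1->T, B2->F, B1->T, B2->F, B1->T, B2->T, B1->T, B2->T, B1->F, B3->F, B5->E, B4->T, B6->T; hits B1=T, B1=F, B2=T, B2=F, B3=F, B4=T, B5=E, B6=T
the full pool covers 10 outcomes: B1=T, B1=F, B2=T, B2=F, B3=F, B4=T, B4=F, B5=E, B6=T, B6=F
checked all size-1 subsets: none covers 10 outcomes (max 8/10)
size 2: inputs {3, 5} cover all 10 outcomes, and no lexicographically smaller subset of this size does

Answer: 3, 5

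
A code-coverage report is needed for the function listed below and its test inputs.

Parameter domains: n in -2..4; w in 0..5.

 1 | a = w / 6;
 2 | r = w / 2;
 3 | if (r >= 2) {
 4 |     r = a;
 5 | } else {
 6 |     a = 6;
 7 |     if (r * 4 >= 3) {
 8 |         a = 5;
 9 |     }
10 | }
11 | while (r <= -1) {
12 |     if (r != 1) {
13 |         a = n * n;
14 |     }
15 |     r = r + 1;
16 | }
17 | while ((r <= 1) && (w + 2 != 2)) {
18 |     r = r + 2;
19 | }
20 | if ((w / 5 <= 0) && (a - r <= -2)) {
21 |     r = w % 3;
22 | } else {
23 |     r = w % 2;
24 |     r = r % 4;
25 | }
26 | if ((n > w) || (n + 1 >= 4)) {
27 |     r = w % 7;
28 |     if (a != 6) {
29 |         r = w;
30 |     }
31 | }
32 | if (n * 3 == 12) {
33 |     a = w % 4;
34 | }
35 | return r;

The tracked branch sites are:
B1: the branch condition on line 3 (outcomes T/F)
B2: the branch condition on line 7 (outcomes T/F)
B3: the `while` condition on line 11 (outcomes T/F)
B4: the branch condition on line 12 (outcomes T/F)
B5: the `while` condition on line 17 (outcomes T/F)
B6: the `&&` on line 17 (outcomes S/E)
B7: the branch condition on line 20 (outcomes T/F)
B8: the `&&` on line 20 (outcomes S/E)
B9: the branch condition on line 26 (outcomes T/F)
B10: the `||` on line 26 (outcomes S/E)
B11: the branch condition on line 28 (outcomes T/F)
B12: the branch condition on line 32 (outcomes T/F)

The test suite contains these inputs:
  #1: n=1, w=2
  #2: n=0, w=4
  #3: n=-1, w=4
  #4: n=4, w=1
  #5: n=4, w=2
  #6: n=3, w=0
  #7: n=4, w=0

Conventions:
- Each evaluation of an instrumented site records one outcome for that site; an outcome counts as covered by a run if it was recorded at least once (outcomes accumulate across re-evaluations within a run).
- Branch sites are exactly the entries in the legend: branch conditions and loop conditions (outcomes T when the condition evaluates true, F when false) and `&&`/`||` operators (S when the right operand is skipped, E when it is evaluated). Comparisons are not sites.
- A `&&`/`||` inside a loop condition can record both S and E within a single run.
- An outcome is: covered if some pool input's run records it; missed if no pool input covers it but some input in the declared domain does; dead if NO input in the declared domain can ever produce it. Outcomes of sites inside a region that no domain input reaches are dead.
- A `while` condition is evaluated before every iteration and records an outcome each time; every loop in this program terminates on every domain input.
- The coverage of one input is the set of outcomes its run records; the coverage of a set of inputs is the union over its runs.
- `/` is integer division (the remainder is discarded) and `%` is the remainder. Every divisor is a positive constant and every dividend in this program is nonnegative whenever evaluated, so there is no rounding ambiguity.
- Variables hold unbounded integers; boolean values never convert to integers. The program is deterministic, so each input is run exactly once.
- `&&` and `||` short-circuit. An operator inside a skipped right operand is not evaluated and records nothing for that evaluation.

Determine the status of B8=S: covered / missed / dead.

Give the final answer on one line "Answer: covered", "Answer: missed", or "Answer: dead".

no pool input records B8=S
but domain input (n=-2, w=5) does record it -> reachable, so missed

Answer: missed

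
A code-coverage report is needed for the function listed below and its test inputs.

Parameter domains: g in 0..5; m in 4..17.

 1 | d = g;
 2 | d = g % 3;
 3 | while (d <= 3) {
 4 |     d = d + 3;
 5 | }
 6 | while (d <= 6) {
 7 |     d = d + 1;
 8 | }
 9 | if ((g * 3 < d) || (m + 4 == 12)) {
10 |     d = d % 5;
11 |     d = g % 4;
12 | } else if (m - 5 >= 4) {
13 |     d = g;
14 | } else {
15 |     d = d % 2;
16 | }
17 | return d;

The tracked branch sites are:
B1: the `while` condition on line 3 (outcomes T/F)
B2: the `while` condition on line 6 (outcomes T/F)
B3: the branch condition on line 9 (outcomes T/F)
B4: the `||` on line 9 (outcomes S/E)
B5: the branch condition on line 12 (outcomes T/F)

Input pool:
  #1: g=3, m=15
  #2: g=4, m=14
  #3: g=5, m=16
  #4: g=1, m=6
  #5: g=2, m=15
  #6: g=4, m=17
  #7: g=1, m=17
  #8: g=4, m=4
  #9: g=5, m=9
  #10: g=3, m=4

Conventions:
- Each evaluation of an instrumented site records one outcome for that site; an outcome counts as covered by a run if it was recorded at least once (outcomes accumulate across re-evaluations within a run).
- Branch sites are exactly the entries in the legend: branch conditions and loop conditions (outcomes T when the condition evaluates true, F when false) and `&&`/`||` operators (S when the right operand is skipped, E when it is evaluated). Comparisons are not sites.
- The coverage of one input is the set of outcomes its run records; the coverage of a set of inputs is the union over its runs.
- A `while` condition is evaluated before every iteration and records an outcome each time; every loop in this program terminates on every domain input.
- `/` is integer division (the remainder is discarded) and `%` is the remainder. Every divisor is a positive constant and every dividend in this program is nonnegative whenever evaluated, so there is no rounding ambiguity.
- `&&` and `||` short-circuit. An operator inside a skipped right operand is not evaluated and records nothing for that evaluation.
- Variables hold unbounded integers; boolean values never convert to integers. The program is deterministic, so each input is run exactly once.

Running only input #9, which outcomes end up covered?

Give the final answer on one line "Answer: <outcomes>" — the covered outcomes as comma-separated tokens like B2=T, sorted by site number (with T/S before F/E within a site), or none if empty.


Running input #9 (g=5, m=9), event by event:
  B1->T, B1->F, B2->T, B2->T, B2->F, B4->E, B3->F, B5->T
deduplicating events, the covered set is: B1=T, B1=F, B2=T, B2=F, B3=F, B4=E, B5=T
Answer: B1=T, B1=F, B2=T, B2=F, B3=F, B4=E, B5=T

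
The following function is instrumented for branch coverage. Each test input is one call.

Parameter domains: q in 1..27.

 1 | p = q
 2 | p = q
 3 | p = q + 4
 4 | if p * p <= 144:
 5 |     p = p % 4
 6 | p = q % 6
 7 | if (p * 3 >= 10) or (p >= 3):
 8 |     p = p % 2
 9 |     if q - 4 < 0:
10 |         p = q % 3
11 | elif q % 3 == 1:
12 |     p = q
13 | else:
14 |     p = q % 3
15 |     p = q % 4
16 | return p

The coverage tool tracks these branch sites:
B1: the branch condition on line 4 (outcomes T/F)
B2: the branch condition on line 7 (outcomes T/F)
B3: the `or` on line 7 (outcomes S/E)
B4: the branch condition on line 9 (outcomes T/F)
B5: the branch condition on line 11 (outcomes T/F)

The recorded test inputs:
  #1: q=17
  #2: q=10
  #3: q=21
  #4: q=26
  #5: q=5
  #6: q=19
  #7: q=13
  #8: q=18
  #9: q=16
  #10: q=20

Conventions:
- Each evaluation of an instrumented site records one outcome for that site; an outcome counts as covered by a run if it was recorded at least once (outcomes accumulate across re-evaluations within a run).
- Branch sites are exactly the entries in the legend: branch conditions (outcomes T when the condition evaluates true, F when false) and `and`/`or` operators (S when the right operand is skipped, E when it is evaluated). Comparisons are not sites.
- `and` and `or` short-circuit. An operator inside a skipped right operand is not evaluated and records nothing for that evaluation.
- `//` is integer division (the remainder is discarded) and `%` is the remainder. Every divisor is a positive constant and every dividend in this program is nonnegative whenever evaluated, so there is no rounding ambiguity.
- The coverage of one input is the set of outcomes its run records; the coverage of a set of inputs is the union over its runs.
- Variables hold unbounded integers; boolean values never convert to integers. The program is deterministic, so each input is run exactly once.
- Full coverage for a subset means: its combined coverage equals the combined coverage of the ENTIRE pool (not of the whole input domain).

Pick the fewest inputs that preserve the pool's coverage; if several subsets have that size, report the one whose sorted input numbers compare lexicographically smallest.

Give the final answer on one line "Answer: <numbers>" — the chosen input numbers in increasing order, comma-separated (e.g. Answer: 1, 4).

run #1 (q=17) records B1=F, B2=T, B3=S, B4=F
run #2 (q=10) records B1=F, B2=T, B3=S, B4=F
run #3 (q=21) records B1=F, B2=T, B3=E, B4=F
run #4 (q=26) records B1=F, B2=F, B3=E, B5=F
run #5 (q=5) records B1=T, B2=T, B3=S, B4=F
run #6 (q=19) records B1=F, B2=F, B3=E, B5=T
run #7 (q=13) records B1=F, B2=F, B3=E, B5=T
run #8 (q=18) records B1=F, B2=F, B3=E, B5=F
run #9 (q=16) records B1=F, B2=T, B3=S, B4=F
run #10 (q=20) records B1=F, B2=F, B3=E, B5=F
the full pool covers 9 outcomes: B1=T, B1=F, B2=T, B2=F, B3=S, B3=E, B4=F, B5=T, B5=F
no size-1 subset reaches all 9 outcomes (best union: 4/9)
no size-2 subset reaches all 9 outcomes (best union: 8/9)
size 3: inputs {4, 5, 6} cover all 9 outcomes, and no lexicographically smaller subset of this size does

Answer: 4, 5, 6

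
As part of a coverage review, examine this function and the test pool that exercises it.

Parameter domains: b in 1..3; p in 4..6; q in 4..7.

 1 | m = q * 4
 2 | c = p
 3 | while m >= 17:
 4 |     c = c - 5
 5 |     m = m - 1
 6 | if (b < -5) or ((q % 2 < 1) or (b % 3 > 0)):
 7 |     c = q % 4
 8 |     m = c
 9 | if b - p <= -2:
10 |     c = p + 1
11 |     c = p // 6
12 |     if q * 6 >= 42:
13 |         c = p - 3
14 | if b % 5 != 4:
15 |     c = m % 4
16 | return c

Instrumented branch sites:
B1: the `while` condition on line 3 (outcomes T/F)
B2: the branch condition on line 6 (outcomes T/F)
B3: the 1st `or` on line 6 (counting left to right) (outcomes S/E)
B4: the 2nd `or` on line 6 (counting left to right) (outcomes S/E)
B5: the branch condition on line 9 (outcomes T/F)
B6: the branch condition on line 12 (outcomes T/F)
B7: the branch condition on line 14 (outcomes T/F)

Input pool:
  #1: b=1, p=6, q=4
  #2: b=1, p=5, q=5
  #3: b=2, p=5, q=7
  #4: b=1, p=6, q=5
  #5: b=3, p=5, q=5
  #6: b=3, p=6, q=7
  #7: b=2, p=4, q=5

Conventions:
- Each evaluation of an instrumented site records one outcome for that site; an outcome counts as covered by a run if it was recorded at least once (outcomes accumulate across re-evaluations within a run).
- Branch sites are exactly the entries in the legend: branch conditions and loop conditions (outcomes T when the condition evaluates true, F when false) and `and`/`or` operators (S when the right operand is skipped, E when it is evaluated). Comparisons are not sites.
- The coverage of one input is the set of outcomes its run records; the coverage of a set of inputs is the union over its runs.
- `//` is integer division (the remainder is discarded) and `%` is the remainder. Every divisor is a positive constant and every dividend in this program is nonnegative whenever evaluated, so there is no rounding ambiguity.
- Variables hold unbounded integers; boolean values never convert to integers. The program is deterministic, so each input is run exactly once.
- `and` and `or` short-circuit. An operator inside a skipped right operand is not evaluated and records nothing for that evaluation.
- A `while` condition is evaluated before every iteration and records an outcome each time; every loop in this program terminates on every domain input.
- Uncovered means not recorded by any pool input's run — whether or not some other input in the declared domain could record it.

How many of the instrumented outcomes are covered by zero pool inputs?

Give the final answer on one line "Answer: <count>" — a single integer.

input #1, b=1, p=6, q=4: outcomes B1=F, B2=T, B3=E, B4=S, B5=T, B6=F, B7=T
input #2, b=1, p=5, q=5: outcomes B1=T, B1=F, B2=T, B3=E, B4=E, B5=T, B6=F, B7=T
input #3, b=2, p=5, q=7: outcomes B1=T, B1=F, B2=T, B3=E, B4=E, B5=T, B6=T, B7=T
input #4, b=1, p=6, q=5: outcomes B1=T, B1=F, B2=T, B3=E, B4=E, B5=T, B6=F, B7=T
input #5, b=3, p=5, q=5: outcomes B1=T, B1=F, B2=F, B3=E, B4=E, B5=T, B6=F, B7=T
input #6, b=3, p=6, q=7: outcomes B1=T, B1=F, B2=F, B3=E, B4=E, B5=T, B6=T, B7=T
input #7, b=2, p=4, q=5: outcomes B1=T, B1=F, B2=T, B3=E, B4=E, B5=T, B6=F, B7=T
union over the pool: B1=T, B1=F, B2=T, B2=F, B3=E, B4=S, B4=E, B5=T, B6=T, B6=F, B7=T
uncovered (3 of 14): B3=S, B5=F, B7=F

Answer: 3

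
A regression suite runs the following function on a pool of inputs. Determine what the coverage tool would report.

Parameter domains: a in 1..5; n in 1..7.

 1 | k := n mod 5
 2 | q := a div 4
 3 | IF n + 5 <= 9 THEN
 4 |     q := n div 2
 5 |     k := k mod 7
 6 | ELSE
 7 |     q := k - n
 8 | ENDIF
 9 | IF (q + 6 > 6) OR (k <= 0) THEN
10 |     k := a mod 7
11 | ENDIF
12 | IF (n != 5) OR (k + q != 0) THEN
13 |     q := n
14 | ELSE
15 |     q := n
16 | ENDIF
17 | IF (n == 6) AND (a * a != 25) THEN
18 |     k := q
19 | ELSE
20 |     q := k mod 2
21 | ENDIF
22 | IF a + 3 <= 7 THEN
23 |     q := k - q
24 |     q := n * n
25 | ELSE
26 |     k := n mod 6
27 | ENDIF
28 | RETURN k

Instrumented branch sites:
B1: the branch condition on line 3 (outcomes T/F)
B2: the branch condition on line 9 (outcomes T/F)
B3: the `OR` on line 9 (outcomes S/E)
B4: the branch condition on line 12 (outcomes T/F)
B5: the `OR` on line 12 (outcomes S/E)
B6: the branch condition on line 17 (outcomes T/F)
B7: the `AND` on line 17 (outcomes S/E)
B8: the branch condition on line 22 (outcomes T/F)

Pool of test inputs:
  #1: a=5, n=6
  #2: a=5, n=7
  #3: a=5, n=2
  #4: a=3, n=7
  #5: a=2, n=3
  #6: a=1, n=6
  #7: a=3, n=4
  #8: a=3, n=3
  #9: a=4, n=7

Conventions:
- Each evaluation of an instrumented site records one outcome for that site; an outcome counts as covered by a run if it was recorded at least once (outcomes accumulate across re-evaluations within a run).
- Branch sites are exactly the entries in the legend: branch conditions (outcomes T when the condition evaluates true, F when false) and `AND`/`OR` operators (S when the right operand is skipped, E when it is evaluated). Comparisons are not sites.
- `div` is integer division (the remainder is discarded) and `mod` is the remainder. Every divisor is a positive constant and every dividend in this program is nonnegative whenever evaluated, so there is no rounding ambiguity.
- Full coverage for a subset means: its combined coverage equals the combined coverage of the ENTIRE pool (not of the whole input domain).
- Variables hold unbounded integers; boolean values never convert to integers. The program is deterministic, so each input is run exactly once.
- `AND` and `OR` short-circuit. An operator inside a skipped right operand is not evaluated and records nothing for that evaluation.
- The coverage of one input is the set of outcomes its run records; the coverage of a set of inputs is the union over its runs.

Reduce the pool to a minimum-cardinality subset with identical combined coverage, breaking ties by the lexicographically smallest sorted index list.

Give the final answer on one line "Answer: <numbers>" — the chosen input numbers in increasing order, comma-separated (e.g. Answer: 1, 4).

input #1, a=5, n=6: events B1->F, B3->E, B2->F, B5->S, B4->T, B7->E, B6->F, B8->F; outcomes B1=F, B2=F, B3=E, B4=T, B5=S, B6=F, B7=E, B8=F
input #2, a=5, n=7: events B1->F, B3->E, B2->F, B5->S, B4->T, B7->S, B6->F, B8->F; outcomes B1=F, B2=F, B3=E, B4=T, B5=S, B6=F, B7=S, B8=F
input #3, a=5, n=2: events B1->T, B3->S, B2->T, B5->S, B4->T, B7->S, B6->F, B8->F; outcomes B1=T, B2=T, B3=S, B4=T, B5=S, B6=F, B7=S, B8=F
input #4, a=3, n=7: events B1->F, B3->E, B2->F, B5->S, B4->T, B7->S, B6->F, B8->T; outcomes B1=F, B2=F, B3=E, B4=T, B5=S, B6=F, B7=S, B8=T
input #5, a=2, n=3: events B1->T, B3->S, B2->T, B5->S, B4->T, B7->S, B6->F, B8->T; outcomes B1=T, B2=T, B3=S, B4=T, B5=S, B6=F, B7=S, B8=T
input #6, a=1, n=6: events B1->F, B3->E, B2->F, B5->S, B4->T, B7->E, B6->T, B8->T; outcomes B1=F, B2=F, B3=E, B4=T, B5=S, B6=T, B7=E, B8=T
input #7, a=3, n=4: events B1->T, B3->S, B2->T, B5->S, B4->T, B7->S, B6->F, B8->T; outcomes B1=T, B2=T, B3=S, B4=T, B5=S, B6=F, B7=S, B8=T
input #8, a=3, n=3: events B1->T, B3->S, B2->T, B5->S, B4->T, B7->S, B6->F, B8->T; outcomes B1=T, B2=T, B3=S, B4=T, B5=S, B6=F, B7=S, B8=T
input #9, a=4, n=7: events B1->F, B3->E, B2->F, B5->S, B4->T, B7->S, B6->F, B8->T; outcomes B1=F, B2=F, B3=E, B4=T, B5=S, B6=F, B7=S, B8=T
pool-wide coverage (14 outcomes): B1=T, B1=F, B2=T, B2=F, B3=S, B3=E, B4=T, B5=S, B6=T, B6=F, B7=S, B7=E, B8=T, B8=F
size 1 is not enough: best union over all size-1 subsets is 8/14
at size 2, {3, 6} reaches all 14 outcomes; every lexicographically earlier size-2 subset fails

Answer: 3, 6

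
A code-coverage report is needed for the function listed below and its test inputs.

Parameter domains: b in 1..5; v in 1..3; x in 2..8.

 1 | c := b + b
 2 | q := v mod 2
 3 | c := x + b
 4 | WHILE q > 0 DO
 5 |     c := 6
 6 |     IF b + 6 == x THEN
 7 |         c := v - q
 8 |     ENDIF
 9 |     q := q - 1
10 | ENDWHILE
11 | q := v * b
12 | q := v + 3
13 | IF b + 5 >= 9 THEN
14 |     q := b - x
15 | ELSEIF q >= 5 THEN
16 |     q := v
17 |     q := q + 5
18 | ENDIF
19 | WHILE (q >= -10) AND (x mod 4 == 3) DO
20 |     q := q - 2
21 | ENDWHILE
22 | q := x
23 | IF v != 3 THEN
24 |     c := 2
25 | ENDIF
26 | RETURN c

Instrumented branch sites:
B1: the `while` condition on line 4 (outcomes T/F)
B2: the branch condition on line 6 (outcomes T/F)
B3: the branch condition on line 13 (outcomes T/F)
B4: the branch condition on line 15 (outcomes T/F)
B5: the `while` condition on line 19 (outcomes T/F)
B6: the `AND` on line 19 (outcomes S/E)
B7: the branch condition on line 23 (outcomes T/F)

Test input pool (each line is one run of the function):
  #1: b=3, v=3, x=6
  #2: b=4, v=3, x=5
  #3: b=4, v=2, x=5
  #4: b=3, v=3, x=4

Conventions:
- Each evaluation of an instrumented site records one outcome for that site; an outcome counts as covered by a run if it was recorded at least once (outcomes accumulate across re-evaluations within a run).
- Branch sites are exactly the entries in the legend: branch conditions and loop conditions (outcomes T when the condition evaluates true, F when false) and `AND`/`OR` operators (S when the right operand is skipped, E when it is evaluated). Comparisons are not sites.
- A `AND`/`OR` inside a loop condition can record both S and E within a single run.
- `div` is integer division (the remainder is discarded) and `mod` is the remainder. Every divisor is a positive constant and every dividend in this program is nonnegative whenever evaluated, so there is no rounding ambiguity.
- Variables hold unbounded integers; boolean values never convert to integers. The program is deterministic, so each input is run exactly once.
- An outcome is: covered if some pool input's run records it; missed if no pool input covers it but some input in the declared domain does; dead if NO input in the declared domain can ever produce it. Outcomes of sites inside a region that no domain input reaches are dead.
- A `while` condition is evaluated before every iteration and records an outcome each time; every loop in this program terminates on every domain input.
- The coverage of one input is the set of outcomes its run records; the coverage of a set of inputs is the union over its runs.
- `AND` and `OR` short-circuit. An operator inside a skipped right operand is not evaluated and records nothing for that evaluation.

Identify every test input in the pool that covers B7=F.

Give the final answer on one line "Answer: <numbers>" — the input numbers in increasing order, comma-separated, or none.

input #1 (b=3, v=3, x=6): produces B7=F
input #2 (b=4, v=3, x=5): produces B7=F
input #3 (b=4, v=2, x=5): does not produce B7=F
input #4 (b=3, v=3, x=4): produces B7=F

Answer: 1, 2, 4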